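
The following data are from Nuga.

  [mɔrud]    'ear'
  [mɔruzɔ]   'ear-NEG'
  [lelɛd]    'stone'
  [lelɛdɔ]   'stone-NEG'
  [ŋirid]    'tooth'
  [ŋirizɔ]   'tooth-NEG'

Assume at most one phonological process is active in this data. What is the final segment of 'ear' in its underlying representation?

/z/

'ear' shows [d] ~ [z] at the end of the stem ([mɔrud] vs [mɔruzɔ]).
The stem 'stone' ([lelɛd], [lelɛdɔ]) shows [d] unchanged in both environments, so [d] cannot be basic with [z] derived before the NEG suffix.
The underlying segment must be /z/; voiced fricatives become stops word-finally, yielding [d] there.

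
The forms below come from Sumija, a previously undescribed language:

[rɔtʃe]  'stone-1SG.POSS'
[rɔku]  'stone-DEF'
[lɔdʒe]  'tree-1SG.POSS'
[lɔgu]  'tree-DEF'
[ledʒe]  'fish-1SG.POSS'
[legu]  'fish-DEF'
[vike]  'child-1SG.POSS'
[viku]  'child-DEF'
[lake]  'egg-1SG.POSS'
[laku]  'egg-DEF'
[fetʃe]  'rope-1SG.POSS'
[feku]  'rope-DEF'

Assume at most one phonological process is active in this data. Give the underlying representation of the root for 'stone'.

/rɔtʃ/

'stone' shows [tʃ] ~ [k] at the end of the stem ([rɔtʃe] vs [rɔku]).
The stem 'egg' ([lake], [laku]) shows [k] unchanged in both environments, so [k] cannot be basic with [tʃ] derived before the 1SG.POSS suffix.
Therefore /tʃ/ is basic and [k] is derived by depalatalization (palato-alveolar /tʃ/ and /dʒ/ become [k] and [g] when no front vowel follows).
The underlying form of 'stone' is therefore /rɔtʃ/.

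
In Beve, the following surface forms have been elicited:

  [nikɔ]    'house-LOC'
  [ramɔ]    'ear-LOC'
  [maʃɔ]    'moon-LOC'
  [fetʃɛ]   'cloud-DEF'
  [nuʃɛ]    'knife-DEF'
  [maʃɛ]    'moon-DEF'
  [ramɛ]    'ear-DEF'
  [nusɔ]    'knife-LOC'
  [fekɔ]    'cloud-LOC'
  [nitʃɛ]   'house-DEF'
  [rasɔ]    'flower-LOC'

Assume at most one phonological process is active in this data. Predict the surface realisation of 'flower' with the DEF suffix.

[raʃɛ]

The root 'knife' surfaces as [nuʃɛ] and [nusɔ], with a stem-final [ʃ] ~ [s] alternation.
Compare 'moon', with invariant [ʃ] in [maʃɛ] and [maʃɔ]: an analysis with underlying /ʃ/ and a rule producing [s] before the LOC suffix would wrongly predict alternation here too.
So /s/ is underlying, and a rule of palatalization before a front vowel — /k/ and /s/ become palato-alveolar [tʃ] and [ʃ] before a front vowel — gives [ʃ].
From [rasɔ] the stem 'flower' is /ras/; before a front vowel this yields [raʃɛ].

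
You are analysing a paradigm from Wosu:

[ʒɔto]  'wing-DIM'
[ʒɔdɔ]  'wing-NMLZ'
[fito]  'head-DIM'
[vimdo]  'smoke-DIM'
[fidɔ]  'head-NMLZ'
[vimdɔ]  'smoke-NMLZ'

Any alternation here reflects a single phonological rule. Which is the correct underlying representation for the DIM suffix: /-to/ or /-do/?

/-to/

The DIM morpheme has two allomorphs, [-do] and [-to].
By contrast the NMLZ suffix keeps its initial [d] throughout — that segment must be underlying.
So the underlying form is /-to/, and voiceless stops become voiced after a nasal.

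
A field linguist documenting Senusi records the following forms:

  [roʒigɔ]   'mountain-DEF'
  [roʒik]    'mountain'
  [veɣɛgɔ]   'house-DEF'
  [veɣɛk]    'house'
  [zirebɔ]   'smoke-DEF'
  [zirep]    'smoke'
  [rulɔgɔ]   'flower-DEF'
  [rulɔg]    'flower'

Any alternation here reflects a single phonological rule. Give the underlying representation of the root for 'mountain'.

The root 'mountain' surfaces as [roʒigɔ] and [roʒik], with a stem-final [g] ~ [k] alternation.
Compare 'flower', with invariant [g] in [rulɔgɔ] and [rulɔg]: an analysis with underlying /g/ and a rule producing [k] in isolation would wrongly predict alternation here too.
So /k/ is underlying, and a rule of intervocalic voicing — voiceless stops become voiced between vowels — gives [g].
So 'mountain' = /roʒik/.

/roʒik/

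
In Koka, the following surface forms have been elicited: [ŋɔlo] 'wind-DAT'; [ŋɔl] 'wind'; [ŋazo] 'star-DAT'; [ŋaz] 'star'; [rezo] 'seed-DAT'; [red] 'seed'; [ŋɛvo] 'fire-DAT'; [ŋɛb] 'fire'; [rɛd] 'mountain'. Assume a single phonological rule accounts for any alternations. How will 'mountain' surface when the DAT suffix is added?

'seed' shows [z] ~ [d] at the end of the stem ([rezo] vs [red]).
Compare 'star', with invariant [z] in [ŋazo] and [ŋaz]: an analysis with underlying /z/ and a rule producing [d] in isolation would wrongly predict alternation here too.
So /d/ is underlying, and a rule of intervocalic spirantization — voiced stops become fricatives between vowels — gives [z].
The one attested form of 'mountain', [rɛd], shows underlying /rɛd/. Applying the same rule between vowels gives [rɛzo].

[rɛzo]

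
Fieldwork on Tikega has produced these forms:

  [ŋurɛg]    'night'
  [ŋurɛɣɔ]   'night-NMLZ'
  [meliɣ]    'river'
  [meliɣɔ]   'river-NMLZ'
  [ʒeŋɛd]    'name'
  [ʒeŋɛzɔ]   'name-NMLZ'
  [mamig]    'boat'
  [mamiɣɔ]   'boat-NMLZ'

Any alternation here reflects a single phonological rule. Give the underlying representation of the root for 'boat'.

The root 'boat' surfaces as [mamig] and [mamiɣɔ], with a stem-final [g] ~ [ɣ] alternation.
But 'river' keeps [ɣ] in both environments ([meliɣ], [meliɣɔ]), so there is no rule changing /ɣ/ to [g] in isolation.
The underlying segment must be /g/; voiced stops become fricatives between vowels, yielding [ɣ] there.
So 'boat' = /mamig/.

/mamig/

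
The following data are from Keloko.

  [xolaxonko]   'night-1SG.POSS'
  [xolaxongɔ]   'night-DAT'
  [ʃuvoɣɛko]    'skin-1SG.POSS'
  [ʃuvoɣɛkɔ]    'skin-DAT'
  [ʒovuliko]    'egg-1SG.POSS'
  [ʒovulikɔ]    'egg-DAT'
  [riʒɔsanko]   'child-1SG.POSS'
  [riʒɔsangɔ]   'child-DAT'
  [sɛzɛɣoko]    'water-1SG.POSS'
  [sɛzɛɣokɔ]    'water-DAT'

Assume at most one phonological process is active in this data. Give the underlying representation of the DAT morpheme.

/-gɔ/

The DAT morpheme has two allomorphs, [-gɔ] and [-kɔ].
The 1SG.POSS suffix, which begins with [k], is invariant after every stem; so [k] is not altered by any rule here.
So the underlying form is /-gɔ/, and voiced stops become voiceless after a vowel.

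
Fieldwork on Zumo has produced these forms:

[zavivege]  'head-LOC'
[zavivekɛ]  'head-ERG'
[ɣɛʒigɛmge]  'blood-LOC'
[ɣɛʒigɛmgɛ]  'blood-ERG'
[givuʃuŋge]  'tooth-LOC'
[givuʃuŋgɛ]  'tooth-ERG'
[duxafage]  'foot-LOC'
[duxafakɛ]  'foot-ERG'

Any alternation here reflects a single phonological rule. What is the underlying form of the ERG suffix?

/-kɛ/

The ERG suffix surfaces as [-gɛ] and [-kɛ], depending on the final segment of the stem.
The LOC suffix, which begins with [g], is invariant after every stem; so [g] is not altered by any rule here.
The ERG suffix is therefore /-kɛ/ underlyingly, with post-nasal voicing: voiceless stops become voiced after a nasal.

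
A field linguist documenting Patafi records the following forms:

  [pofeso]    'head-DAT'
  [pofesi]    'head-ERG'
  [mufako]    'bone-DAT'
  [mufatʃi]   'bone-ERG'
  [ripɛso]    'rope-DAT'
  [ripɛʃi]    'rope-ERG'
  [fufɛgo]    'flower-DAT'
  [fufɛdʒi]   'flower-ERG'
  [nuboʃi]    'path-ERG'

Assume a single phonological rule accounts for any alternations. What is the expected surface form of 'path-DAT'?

[nuboso]

In [ripɛso] and [ripɛʃi] the final segment of 'rope' alternates: [s] ~ [ʃ].
The stem 'head' ([pofeso], [pofesi]) shows [s] unchanged in both environments, so [s] cannot be basic with [ʃ] derived before the ERG suffix.
Therefore /ʃ/ is basic and [s] is derived by depalatalization (palato-alveolar /tʃ/, /dʒ/ and /ʃ/ become [k], [g] and [s] when no front vowel follows).
The one attested form of 'path', [nuboʃi], shows underlying /nuboʃ/. Applying the same rule when no front vowel follows gives [nuboso].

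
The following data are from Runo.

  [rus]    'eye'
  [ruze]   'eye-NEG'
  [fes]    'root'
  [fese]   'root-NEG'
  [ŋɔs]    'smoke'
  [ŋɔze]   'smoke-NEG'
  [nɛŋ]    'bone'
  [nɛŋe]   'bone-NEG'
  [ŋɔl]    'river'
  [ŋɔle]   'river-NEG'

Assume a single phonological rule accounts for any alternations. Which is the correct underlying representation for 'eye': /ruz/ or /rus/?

The root 'eye' surfaces as [rus] and [ruze], with a stem-final [s] ~ [z] alternation.
If /s/ were underlying and a rule turned it into [z] before the NEG suffix, 'root' would also alternate; but it has [s] in both [fes] and [fese].
Therefore /z/ is basic and [s] is derived by word-final obstruent devoicing (voiced obstruents become voiceless word-finally).

/ruz/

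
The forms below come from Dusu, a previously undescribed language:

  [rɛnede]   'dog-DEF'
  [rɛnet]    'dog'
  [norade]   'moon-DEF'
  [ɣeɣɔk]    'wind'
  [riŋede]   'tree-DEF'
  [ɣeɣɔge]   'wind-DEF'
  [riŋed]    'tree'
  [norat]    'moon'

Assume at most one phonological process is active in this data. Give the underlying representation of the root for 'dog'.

In [rɛnede] and [rɛnet] the final segment of 'dog' alternates: [d] ~ [t].
Compare 'tree', with invariant [d] in [riŋede] and [riŋed]: an analysis with underlying /d/ and a rule producing [t] in isolation would wrongly predict alternation here too.
The alternation reflects intervocalic voicing: voiceless stops become voiced between vowels. /t/ is underlying.
Hence 'dog' is /rɛnet/ underlyingly.

/rɛnet/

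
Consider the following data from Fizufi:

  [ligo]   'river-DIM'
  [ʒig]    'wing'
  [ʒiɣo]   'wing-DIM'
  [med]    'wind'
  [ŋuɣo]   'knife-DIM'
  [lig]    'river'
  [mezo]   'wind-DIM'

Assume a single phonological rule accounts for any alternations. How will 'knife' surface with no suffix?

The root 'wing' surfaces as [ʒig] and [ʒiɣo], with a stem-final [g] ~ [ɣ] alternation.
But 'river' keeps [g] in both environments ([lig], [ligo]), so there is no rule changing /g/ to [ɣ] before the DIM suffix.
The underlying segment must be /ɣ/; voiced fricatives become stops word-finally, yielding [g] there.
The one attested form of 'knife', [ŋuɣo], shows underlying /ŋuɣ/. Applying the same rule word-finally gives [ŋug].

[ŋug]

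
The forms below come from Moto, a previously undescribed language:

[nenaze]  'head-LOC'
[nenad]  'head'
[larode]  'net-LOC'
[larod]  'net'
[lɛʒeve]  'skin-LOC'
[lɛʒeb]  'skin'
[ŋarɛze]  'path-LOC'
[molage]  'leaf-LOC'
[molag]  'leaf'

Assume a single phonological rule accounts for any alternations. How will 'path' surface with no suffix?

The stem for 'head' ends in [z] in [nenaze] but [d] in [nenad].
The stem 'net' ([larode], [larod]) shows [d] unchanged in both environments, so [d] cannot be basic with [z] derived before the LOC suffix.
The alternation reflects word-final hardening: voiced fricatives become stops word-finally. /z/ is underlying.
The one attested form of 'path', [ŋarɛze], shows underlying /ŋarɛz/. Applying the same rule word-finally gives [ŋarɛd].

[ŋarɛd]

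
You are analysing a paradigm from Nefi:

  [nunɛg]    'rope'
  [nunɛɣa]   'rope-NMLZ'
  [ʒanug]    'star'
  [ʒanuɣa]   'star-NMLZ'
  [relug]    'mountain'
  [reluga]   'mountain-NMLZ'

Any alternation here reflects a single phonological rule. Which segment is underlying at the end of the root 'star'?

'star' shows [g] ~ [ɣ] at the end of the stem ([ʒanug] vs [ʒanuɣa]).
If /g/ were underlying and a rule turned it into [ɣ] before the NMLZ suffix, 'mountain' would also alternate; but it has [g] in both [relug] and [reluga].
So /ɣ/ is underlying, and a rule of word-final hardening — voiced fricatives become stops word-finally — gives [g].

/ɣ/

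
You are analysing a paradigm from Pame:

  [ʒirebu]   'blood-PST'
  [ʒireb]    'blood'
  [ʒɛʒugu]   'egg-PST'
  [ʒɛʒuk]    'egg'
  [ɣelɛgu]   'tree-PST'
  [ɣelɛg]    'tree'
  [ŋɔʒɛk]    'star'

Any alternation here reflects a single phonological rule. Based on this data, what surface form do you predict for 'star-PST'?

[ŋɔʒɛgu]

'egg' shows [g] ~ [k] at the end of the stem ([ʒɛʒugu] vs [ʒɛʒuk]).
But 'tree' keeps [g] in both environments ([ɣelɛgu], [ɣelɛg]), so there is no rule changing /g/ to [k] in isolation.
The underlying segment must be /k/; voiceless stops become voiced between vowels, yielding [g] there.
From [ŋɔʒɛk] the stem 'star' is /ŋɔʒɛk/; between vowels this yields [ŋɔʒɛgu].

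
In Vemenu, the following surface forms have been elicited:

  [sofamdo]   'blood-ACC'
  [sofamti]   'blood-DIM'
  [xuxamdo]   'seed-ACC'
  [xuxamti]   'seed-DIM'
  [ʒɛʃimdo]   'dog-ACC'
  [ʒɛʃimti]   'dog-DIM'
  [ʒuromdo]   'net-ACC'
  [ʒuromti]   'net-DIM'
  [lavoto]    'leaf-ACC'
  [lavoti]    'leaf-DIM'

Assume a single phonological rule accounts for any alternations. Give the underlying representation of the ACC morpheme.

The ACC suffix surfaces as [-do] and [-to], depending on the final segment of the stem.
The DIM suffix, which begins with [t], is invariant after every stem; so [t] is not altered by any rule here.
So the underlying form is /-do/, and voiced stops become voiceless after a vowel.

/-do/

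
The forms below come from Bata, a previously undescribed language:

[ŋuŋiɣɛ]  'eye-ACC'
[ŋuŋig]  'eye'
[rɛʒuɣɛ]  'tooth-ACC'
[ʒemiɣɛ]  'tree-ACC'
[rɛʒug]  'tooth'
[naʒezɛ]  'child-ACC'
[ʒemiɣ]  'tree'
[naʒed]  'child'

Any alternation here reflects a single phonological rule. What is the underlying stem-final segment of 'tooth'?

In [rɛʒug] and [rɛʒuɣɛ] the final segment of 'tooth' alternates: [g] ~ [ɣ].
If /ɣ/ were underlying and a rule turned it into [g] in isolation, 'tree' would also alternate; but it has [ɣ] in both [ʒemiɣ] and [ʒemiɣɛ].
Therefore /g/ is basic and [ɣ] is derived by intervocalic spirantization (voiced stops become fricatives between vowels).

/g/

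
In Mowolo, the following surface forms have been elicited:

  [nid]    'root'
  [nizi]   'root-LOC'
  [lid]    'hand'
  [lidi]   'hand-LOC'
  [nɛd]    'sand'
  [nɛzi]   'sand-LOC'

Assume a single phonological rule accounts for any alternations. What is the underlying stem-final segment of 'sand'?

/z/

'sand' shows [d] ~ [z] at the end of the stem ([nɛd] vs [nɛzi]).
The stem 'hand' ([lid], [lidi]) shows [d] unchanged in both environments, so [d] cannot be basic with [z] derived before the LOC suffix.
The underlying segment must be /z/; voiced fricatives become stops word-finally, yielding [d] there.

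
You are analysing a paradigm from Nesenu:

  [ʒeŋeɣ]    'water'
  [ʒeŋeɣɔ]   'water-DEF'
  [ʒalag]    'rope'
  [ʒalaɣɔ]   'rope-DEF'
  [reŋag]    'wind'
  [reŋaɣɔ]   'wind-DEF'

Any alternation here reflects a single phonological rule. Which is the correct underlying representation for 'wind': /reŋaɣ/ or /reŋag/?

'wind' shows [g] ~ [ɣ] at the end of the stem ([reŋag] vs [reŋaɣɔ]).
The stem 'water' ([ʒeŋeɣ], [ʒeŋeɣɔ]) shows [ɣ] unchanged in both environments, so [ɣ] cannot be basic with [g] derived in isolation.
So /g/ is underlying, and a rule of intervocalic spirantization — voiced stops become fricatives between vowels — gives [ɣ].

/reŋag/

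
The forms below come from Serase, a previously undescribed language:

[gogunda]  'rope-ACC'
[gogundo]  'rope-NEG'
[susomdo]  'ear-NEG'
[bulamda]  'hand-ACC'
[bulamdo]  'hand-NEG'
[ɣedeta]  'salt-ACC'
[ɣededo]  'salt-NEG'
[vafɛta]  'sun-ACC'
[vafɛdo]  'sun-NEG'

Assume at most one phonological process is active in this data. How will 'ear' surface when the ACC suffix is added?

The ACC morpheme has two allomorphs, [-da] and [-ta].
The NEG suffix, which begins with [d], is invariant after every stem; so [d] is not altered by any rule here.
So the underlying form is /-ta/, and voiceless stops become voiced after a nasal.
After 'ear', which ends in a nasal, the suffix surfaces as [-da], giving [susomda].

[susomda]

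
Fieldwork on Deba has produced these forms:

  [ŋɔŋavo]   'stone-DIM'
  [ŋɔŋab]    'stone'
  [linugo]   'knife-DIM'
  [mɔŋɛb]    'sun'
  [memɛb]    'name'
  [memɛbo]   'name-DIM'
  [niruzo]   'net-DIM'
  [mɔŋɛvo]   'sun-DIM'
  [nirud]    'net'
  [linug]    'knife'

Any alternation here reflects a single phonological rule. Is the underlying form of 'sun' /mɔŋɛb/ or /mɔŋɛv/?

/mɔŋɛv/

The stem for 'sun' ends in [b] in [mɔŋɛb] but [v] in [mɔŋɛvo].
If /b/ were underlying and a rule turned it into [v] before the DIM suffix, 'name' would also alternate; but it has [b] in both [memɛb] and [memɛbo].
Therefore /v/ is basic and [b] is derived by word-final hardening (voiced fricatives become stops word-finally).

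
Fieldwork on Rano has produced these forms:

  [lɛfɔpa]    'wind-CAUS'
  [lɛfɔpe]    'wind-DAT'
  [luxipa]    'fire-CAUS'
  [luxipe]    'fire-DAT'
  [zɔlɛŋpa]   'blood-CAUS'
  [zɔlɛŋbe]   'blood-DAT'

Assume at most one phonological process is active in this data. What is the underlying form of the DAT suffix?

The DAT morpheme has two allomorphs, [-be] and [-pe].
By contrast the CAUS suffix keeps its initial [p] throughout — that segment must be underlying.
The DAT suffix is therefore /-be/ underlyingly, with post-vocalic devoicing: voiced stops become voiceless after a vowel.

/-be/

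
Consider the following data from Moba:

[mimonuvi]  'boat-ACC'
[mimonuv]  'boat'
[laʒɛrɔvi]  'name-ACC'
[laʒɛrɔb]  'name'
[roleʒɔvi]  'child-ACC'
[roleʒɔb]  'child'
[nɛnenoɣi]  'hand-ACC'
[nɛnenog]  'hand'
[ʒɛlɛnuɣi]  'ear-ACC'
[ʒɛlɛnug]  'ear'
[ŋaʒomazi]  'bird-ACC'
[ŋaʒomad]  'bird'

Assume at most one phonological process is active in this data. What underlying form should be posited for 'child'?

The stem for 'child' ends in [v] in [roleʒɔvi] but [b] in [roleʒɔb].
Compare 'boat', with invariant [v] in [mimonuvi] and [mimonuv]: an analysis with underlying /v/ and a rule producing [b] in isolation would wrongly predict alternation here too.
The underlying segment must be /b/; voiced stops become fricatives between vowels, yielding [v] there.

/roleʒɔb/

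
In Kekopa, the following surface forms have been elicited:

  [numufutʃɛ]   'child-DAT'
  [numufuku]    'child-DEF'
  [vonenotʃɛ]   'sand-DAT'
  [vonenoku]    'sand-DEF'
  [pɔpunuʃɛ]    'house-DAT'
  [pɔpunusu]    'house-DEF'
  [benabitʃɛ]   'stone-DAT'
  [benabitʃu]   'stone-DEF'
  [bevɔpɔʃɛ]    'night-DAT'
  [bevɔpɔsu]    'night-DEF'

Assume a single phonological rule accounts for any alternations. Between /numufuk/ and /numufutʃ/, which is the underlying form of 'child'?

/numufuk/

The stem for 'child' ends in [tʃ] in [numufutʃɛ] but [k] in [numufuku].
But 'stone' keeps [tʃ] in both environments ([benabitʃɛ], [benabitʃu]), so there is no rule changing /tʃ/ to [k] before the DEF suffix.
So /k/ is underlying, and a rule of palatalization before a front vowel — /k/ and /s/ become palato-alveolar [tʃ] and [ʃ] before a front vowel — gives [tʃ].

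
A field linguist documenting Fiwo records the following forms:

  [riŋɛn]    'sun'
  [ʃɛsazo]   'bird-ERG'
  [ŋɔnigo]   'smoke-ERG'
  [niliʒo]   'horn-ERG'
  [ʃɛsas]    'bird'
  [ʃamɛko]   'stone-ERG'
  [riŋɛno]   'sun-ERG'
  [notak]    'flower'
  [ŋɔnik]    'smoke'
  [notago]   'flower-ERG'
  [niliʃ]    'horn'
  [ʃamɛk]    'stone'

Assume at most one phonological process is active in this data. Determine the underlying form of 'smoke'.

/ŋɔnig/

In [ŋɔnik] and [ŋɔnigo] the final segment of 'smoke' alternates: [k] ~ [g].
If /k/ were underlying and a rule turned it into [g] before the ERG suffix, 'stone' would also alternate; but it has [k] in both [ʃamɛk] and [ʃamɛko].
The alternation reflects word-final obstruent devoicing: voiced obstruents become voiceless word-finally. /g/ is underlying.
Hence 'smoke' is /ŋɔnig/ underlyingly.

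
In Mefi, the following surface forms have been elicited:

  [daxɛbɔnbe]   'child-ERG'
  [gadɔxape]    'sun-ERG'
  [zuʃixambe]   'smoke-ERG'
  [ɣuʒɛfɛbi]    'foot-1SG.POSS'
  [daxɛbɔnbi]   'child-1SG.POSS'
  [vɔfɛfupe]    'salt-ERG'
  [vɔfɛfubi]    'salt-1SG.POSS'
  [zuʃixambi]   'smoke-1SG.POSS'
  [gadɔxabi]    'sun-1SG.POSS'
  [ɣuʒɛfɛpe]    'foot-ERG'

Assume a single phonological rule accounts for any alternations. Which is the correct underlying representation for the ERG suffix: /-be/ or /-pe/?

/-pe/

The ERG morpheme has two allomorphs, [-be] and [-pe].
By contrast the 1SG.POSS suffix keeps its initial [b] throughout — that segment must be underlying.
The ERG suffix is therefore /-pe/ underlyingly, with post-nasal voicing: voiceless stops become voiced after a nasal.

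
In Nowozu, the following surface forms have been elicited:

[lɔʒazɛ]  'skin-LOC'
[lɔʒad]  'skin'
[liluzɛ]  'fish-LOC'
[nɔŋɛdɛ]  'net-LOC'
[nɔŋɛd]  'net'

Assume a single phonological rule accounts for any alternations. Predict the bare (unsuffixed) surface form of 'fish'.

[lilud]

The stem for 'skin' ends in [z] in [lɔʒazɛ] but [d] in [lɔʒad].
Compare 'net', with invariant [d] in [nɔŋɛdɛ] and [nɔŋɛd]: an analysis with underlying /d/ and a rule producing [z] before the LOC suffix would wrongly predict alternation here too.
The alternation reflects word-final hardening: voiced fricatives become stops word-finally. /z/ is underlying.
From [liluzɛ] the stem 'fish' is /liluz/; word-finally this yields [lilud].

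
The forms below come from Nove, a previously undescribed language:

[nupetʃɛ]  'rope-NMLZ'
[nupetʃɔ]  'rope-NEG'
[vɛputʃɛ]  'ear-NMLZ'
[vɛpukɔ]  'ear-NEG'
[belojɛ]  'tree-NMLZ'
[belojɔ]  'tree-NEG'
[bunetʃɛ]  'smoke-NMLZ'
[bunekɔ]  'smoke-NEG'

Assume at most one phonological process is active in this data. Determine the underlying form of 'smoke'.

/bunek/

The stem for 'smoke' ends in [tʃ] in [bunetʃɛ] but [k] in [bunekɔ].
If /tʃ/ were underlying and a rule turned it into [k] before the NEG suffix, 'rope' would also alternate; but it has [tʃ] in both [nupetʃɛ] and [nupetʃɔ].
Therefore /k/ is basic and [tʃ] is derived by palatalization before a front vowel (/k/ becomes palato-alveolar [tʃ] before a front vowel).
So 'smoke' = /bunek/.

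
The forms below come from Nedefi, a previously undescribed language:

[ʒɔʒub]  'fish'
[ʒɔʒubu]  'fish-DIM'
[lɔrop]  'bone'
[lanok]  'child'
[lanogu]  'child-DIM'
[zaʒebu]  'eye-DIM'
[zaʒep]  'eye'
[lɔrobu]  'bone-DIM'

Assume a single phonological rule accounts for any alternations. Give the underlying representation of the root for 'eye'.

/zaʒep/

'eye' shows [b] ~ [p] at the end of the stem ([zaʒebu] vs [zaʒep]).
The stem 'fish' ([ʒɔʒubu], [ʒɔʒub]) shows [b] unchanged in both environments, so [b] cannot be basic with [p] derived in isolation.
The alternation reflects intervocalic voicing: voiceless stops become voiced between vowels. /p/ is underlying.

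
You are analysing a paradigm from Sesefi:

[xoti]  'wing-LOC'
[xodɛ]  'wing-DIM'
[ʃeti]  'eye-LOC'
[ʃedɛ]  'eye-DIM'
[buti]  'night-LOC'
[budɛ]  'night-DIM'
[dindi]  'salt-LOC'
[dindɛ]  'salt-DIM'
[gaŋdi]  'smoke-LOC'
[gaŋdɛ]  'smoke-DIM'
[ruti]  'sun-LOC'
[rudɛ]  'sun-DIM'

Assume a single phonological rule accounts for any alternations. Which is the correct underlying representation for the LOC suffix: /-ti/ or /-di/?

/-ti/

The LOC morpheme has two allomorphs, [-di] and [-ti].
The DIM suffix, which begins with [d], is invariant after every stem; so [d] is not altered by any rule here.
The LOC suffix is therefore /-ti/ underlyingly, with post-nasal voicing: voiceless stops become voiced after a nasal.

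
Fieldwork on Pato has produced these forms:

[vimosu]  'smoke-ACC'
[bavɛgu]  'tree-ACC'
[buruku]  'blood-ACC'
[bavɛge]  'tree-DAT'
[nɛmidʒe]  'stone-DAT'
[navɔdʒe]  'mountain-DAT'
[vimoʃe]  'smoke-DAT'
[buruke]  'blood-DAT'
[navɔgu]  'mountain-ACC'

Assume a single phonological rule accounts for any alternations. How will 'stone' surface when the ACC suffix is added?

The stem for 'mountain' ends in [dʒ] in [navɔdʒe] but [g] in [navɔgu].
Compare 'tree', with invariant [g] in [bavɛge] and [bavɛgu]: an analysis with underlying /g/ and a rule producing [dʒ] before the DAT suffix would wrongly predict alternation here too.
So /dʒ/ is underlying, and a rule of depalatalization — palato-alveolar /dʒ/ and /ʃ/ become [g] and [s] when no front vowel follows — gives [g].
From [nɛmidʒe] the stem 'stone' is /nɛmidʒ/; when no front vowel follows this yields [nɛmigu].

[nɛmigu]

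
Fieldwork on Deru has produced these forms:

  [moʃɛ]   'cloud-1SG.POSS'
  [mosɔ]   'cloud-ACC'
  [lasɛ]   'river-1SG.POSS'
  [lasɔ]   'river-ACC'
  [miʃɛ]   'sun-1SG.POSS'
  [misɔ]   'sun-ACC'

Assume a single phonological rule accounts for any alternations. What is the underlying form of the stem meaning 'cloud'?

'cloud' shows [ʃ] ~ [s] at the end of the stem ([moʃɛ] vs [mosɔ]).
But 'river' keeps [s] in both environments ([lasɛ], [lasɔ]), so there is no rule changing /s/ to [ʃ] before the 1SG.POSS suffix.
Therefore /ʃ/ is basic and [s] is derived by depalatalization (palato-alveolar /ʃ/ becomes [s] when no front vowel follows).
So 'cloud' = /moʃ/.

/moʃ/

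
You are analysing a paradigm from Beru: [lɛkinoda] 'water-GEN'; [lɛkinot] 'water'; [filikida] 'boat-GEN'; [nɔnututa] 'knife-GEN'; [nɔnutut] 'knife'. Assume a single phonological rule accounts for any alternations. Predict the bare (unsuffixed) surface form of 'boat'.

The stem for 'water' ends in [d] in [lɛkinoda] but [t] in [lɛkinot].
Compare 'knife', with invariant [t] in [nɔnututa] and [nɔnutut]: an analysis with underlying /t/ and a rule producing [d] before the GEN suffix would wrongly predict alternation here too.
So /d/ is underlying, and a rule of word-final obstruent devoicing — voiced obstruents become voiceless word-finally — gives [t].
From [filikida] the stem 'boat' is /filikid/; word-finally this yields [filikit].

[filikit]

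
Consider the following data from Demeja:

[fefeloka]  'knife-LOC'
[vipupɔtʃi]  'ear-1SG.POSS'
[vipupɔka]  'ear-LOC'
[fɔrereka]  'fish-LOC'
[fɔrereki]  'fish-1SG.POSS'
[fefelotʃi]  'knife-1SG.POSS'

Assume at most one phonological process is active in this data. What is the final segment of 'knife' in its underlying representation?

/tʃ/

The root 'knife' surfaces as [fefelotʃi] and [fefeloka], with a stem-final [tʃ] ~ [k] alternation.
If /k/ were underlying and a rule turned it into [tʃ] before the 1SG.POSS suffix, 'fish' would also alternate; but it has [k] in both [fɔrereki] and [fɔrereka].
The alternation reflects depalatalization: palato-alveolar /tʃ/ becomes [k] when no front vowel follows. /tʃ/ is underlying.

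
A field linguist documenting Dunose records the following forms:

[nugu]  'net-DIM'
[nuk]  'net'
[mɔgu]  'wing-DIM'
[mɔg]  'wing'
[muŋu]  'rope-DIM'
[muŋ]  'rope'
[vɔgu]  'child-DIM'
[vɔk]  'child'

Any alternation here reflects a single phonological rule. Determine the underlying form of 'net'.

In [nugu] and [nuk] the final segment of 'net' alternates: [g] ~ [k].
If /g/ were underlying and a rule turned it into [k] in isolation, 'wing' would also alternate; but it has [g] in both [mɔgu] and [mɔg].
The underlying segment must be /k/; voiceless stops become voiced between vowels, yielding [g] there.

/nuk/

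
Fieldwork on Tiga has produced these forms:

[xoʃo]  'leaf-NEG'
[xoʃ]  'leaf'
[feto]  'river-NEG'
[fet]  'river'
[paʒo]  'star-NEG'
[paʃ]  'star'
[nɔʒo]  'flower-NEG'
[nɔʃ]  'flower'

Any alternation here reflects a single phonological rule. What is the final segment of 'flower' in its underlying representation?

The stem for 'flower' ends in [ʒ] in [nɔʒo] but [ʃ] in [nɔʃ].
But 'leaf' keeps [ʃ] in both environments ([xoʃo], [xoʃ]), so there is no rule changing /ʃ/ to [ʒ] before the NEG suffix.
The underlying segment must be /ʒ/; voiced obstruents become voiceless word-finally, yielding [ʃ] there.

/ʒ/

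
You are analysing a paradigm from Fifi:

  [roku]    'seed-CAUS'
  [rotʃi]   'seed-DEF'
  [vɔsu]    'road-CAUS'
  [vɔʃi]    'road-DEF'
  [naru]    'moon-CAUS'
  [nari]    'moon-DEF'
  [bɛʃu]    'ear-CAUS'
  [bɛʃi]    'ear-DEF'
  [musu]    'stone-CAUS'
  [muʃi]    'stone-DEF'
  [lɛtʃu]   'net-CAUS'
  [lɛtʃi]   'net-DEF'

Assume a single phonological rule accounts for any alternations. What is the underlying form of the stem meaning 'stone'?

/mus/

'stone' shows [s] ~ [ʃ] at the end of the stem ([musu] vs [muʃi]).
If /ʃ/ were underlying and a rule turned it into [s] before the CAUS suffix, 'ear' would also alternate; but it has [ʃ] in both [bɛʃu] and [bɛʃi].
The underlying segment must be /s/; /k/ and /s/ become palato-alveolar [tʃ] and [ʃ] before a front vowel, yielding [ʃ] there.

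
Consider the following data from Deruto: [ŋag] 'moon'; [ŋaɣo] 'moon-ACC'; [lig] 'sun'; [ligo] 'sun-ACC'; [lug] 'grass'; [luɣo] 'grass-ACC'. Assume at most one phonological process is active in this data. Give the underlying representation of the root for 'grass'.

/luɣ/

In [lug] and [luɣo] the final segment of 'grass' alternates: [g] ~ [ɣ].
The stem 'sun' ([lig], [ligo]) shows [g] unchanged in both environments, so [g] cannot be basic with [ɣ] derived before the ACC suffix.
So /ɣ/ is underlying, and a rule of word-final hardening — voiced fricatives become stops word-finally — gives [g].
So 'grass' = /luɣ/.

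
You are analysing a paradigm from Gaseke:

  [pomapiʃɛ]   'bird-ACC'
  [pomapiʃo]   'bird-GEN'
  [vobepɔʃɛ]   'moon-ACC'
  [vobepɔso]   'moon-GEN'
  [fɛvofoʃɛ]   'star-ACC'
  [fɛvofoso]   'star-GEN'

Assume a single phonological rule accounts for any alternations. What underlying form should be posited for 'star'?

/fɛvofos/

'star' shows [ʃ] ~ [s] at the end of the stem ([fɛvofoʃɛ] vs [fɛvofoso]).
The stem 'bird' ([pomapiʃɛ], [pomapiʃo]) shows [ʃ] unchanged in both environments, so [ʃ] cannot be basic with [s] derived before the GEN suffix.
Therefore /s/ is basic and [ʃ] is derived by palatalization before a front vowel (/s/ becomes palato-alveolar [ʃ] before a front vowel).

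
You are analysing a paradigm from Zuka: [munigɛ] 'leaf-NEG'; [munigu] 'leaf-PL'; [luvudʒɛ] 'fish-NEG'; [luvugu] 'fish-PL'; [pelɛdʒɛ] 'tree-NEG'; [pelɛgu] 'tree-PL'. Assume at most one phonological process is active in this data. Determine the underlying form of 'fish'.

'fish' shows [dʒ] ~ [g] at the end of the stem ([luvudʒɛ] vs [luvugu]).
If /g/ were underlying and a rule turned it into [dʒ] before the NEG suffix, 'leaf' would also alternate; but it has [g] in both [munigɛ] and [munigu].
The underlying segment must be /dʒ/; palato-alveolar /dʒ/ becomes [g] when no front vowel follows, yielding [g] there.

/luvudʒ/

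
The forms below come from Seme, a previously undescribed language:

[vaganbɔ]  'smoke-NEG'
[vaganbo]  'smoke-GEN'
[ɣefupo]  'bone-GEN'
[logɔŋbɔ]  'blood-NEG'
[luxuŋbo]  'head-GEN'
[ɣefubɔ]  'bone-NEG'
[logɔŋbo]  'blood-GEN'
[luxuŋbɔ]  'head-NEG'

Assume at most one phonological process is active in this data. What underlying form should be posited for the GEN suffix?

The GEN morpheme has two allomorphs, [-bo] and [-po].
By contrast the NEG suffix keeps its initial [b] throughout — that segment must be underlying.
So the underlying form is /-po/, and voiceless stops become voiced after a nasal.

/-po/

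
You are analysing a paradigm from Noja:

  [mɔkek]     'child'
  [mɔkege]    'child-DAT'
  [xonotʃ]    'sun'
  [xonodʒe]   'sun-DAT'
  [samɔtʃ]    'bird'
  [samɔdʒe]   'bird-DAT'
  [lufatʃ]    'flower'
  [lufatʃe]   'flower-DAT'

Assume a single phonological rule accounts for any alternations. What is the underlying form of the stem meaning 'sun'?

/xonodʒ/

'sun' shows [tʃ] ~ [dʒ] at the end of the stem ([xonotʃ] vs [xonodʒe]).
Compare 'flower', with invariant [tʃ] in [lufatʃ] and [lufatʃe]: an analysis with underlying /tʃ/ and a rule producing [dʒ] before the DAT suffix would wrongly predict alternation here too.
The underlying segment must be /dʒ/; voiced obstruents become voiceless word-finally, yielding [tʃ] there.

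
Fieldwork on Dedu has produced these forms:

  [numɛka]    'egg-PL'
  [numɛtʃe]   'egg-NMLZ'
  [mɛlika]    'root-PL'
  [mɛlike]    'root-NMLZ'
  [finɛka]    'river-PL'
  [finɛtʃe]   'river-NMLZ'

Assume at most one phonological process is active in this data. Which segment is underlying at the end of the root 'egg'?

'egg' shows [k] ~ [tʃ] at the end of the stem ([numɛka] vs [numɛtʃe]).
But 'root' keeps [k] in both environments ([mɛlika], [mɛlike]), so there is no rule changing /k/ to [tʃ] before the NMLZ suffix.
The underlying segment must be /tʃ/; palato-alveolar /tʃ/ becomes [k] when no front vowel follows, yielding [k] there.

/tʃ/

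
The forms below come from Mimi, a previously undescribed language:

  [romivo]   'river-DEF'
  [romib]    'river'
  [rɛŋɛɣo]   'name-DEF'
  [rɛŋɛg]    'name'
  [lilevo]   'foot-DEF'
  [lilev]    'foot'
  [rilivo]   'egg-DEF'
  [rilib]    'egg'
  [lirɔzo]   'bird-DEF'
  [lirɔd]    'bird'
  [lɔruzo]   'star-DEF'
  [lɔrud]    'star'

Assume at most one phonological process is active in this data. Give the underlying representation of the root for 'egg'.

In [rilivo] and [rilib] the final segment of 'egg' alternates: [v] ~ [b].
If /v/ were underlying and a rule turned it into [b] in isolation, 'foot' would also alternate; but it has [v] in both [lilevo] and [lilev].
So /b/ is underlying, and a rule of intervocalic spirantization — voiced stops become fricatives between vowels — gives [v].
The underlying form of 'egg' is therefore /rilib/.

/rilib/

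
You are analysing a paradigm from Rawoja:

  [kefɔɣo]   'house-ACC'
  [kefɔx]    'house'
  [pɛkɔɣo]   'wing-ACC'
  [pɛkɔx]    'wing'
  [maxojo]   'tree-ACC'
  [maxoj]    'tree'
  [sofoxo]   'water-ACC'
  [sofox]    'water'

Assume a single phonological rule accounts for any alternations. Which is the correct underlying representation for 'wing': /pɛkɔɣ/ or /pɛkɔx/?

/pɛkɔɣ/

In [pɛkɔɣo] and [pɛkɔx] the final segment of 'wing' alternates: [ɣ] ~ [x].
Compare 'water', with invariant [x] in [sofoxo] and [sofox]: an analysis with underlying /x/ and a rule producing [ɣ] before the ACC suffix would wrongly predict alternation here too.
The underlying segment must be /ɣ/; voiced obstruents become voiceless word-finally, yielding [x] there.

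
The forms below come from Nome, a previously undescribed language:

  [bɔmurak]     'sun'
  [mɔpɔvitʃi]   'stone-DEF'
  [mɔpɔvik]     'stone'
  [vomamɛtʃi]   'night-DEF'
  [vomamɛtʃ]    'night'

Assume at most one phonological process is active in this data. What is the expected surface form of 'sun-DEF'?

[bɔmuratʃi]

The stem for 'stone' ends in [tʃ] in [mɔpɔvitʃi] but [k] in [mɔpɔvik].
If /tʃ/ were underlying and a rule turned it into [k] in isolation, 'night' would also alternate; but it has [tʃ] in both [vomamɛtʃi] and [vomamɛtʃ].
So /k/ is underlying, and a rule of palatalization before a front vowel — /k/ becomes palato-alveolar [tʃ] before a front vowel — gives [tʃ].
The one attested form of 'sun', [bɔmurak], shows underlying /bɔmurak/. Applying the same rule before a front vowel gives [bɔmuratʃi].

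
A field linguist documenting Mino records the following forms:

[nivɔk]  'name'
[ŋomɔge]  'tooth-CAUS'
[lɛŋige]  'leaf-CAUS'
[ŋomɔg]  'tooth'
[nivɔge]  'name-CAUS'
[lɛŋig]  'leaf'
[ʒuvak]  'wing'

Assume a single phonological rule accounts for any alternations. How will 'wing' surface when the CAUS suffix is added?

[ʒuvage]

The stem for 'name' ends in [g] in [nivɔge] but [k] in [nivɔk].
But 'leaf' keeps [g] in both environments ([lɛŋige], [lɛŋig]), so there is no rule changing /g/ to [k] in isolation.
Therefore /k/ is basic and [g] is derived by intervocalic voicing (voiceless stops become voiced between vowels).
From [ʒuvak] the stem 'wing' is /ʒuvak/; between vowels this yields [ʒuvage].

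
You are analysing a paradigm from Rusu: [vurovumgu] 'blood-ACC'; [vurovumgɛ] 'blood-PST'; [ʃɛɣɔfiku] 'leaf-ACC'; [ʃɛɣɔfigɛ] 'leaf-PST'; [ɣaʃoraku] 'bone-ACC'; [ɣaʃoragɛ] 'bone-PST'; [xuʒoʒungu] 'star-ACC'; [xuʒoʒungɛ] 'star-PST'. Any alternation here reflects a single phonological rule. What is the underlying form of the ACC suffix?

The ACC morpheme has two allomorphs, [-gu] and [-ku].
By contrast the PST suffix keeps its initial [g] throughout — that segment must be underlying.
The ACC suffix is therefore /-ku/ underlyingly, with post-nasal voicing: voiceless stops become voiced after a nasal.

/-ku/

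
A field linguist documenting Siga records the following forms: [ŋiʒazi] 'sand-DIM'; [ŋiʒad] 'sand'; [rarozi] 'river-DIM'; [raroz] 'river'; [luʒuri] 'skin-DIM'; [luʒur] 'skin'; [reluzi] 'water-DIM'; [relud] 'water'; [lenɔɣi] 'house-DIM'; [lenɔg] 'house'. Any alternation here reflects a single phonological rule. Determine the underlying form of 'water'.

/relud/

The stem for 'water' ends in [z] in [reluzi] but [d] in [relud].
Compare 'river', with invariant [z] in [rarozi] and [raroz]: an analysis with underlying /z/ and a rule producing [d] in isolation would wrongly predict alternation here too.
The alternation reflects intervocalic spirantization: voiced stops become fricatives between vowels. /d/ is underlying.
Hence 'water' is /relud/ underlyingly.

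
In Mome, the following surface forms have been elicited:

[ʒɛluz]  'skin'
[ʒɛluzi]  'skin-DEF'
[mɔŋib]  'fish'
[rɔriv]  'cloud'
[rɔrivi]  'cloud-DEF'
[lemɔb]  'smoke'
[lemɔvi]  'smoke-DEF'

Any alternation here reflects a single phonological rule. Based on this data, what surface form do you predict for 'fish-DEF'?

'smoke' shows [b] ~ [v] at the end of the stem ([lemɔb] vs [lemɔvi]).
Compare 'cloud', with invariant [v] in [rɔriv] and [rɔrivi]: an analysis with underlying /v/ and a rule producing [b] in isolation would wrongly predict alternation here too.
The underlying segment must be /b/; voiced stops become fricatives between vowels, yielding [v] there.
From [mɔŋib] the stem 'fish' is /mɔŋib/; between vowels this yields [mɔŋivi].

[mɔŋivi]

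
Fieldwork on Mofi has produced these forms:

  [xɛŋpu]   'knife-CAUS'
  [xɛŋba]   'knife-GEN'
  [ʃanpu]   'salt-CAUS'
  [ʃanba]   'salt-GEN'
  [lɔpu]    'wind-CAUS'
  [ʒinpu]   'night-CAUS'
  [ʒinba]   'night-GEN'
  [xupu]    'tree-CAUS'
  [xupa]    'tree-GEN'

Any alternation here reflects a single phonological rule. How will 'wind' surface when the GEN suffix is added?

The GEN suffix surfaces as [-ba] and [-pa], depending on the final segment of the stem.
By contrast the CAUS suffix keeps its initial [p] throughout — that segment must be underlying.
The GEN suffix is therefore /-ba/ underlyingly, with post-vocalic devoicing: voiced stops become voiceless after a vowel.
After 'wind', which ends in a vowel, the suffix surfaces as [-pa], giving [lɔpa].

[lɔpa]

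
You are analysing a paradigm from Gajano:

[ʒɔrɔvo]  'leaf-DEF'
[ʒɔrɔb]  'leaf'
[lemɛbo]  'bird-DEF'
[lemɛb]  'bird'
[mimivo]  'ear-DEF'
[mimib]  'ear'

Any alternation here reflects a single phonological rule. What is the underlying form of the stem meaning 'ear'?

The stem for 'ear' ends in [v] in [mimivo] but [b] in [mimib].
Compare 'bird', with invariant [b] in [lemɛbo] and [lemɛb]: an analysis with underlying /b/ and a rule producing [v] before the DEF suffix would wrongly predict alternation here too.
The underlying segment must be /v/; voiced fricatives become stops word-finally, yielding [b] there.
The underlying form of 'ear' is therefore /mimiv/.

/mimiv/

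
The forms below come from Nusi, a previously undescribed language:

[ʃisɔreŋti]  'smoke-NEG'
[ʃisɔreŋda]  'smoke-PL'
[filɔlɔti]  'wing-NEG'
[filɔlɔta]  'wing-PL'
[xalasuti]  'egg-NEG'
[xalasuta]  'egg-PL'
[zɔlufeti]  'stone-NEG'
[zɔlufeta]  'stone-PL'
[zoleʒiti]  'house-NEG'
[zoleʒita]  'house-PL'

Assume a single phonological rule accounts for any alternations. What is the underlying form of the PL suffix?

The PL suffix surfaces as [-da] and [-ta], depending on the final segment of the stem.
By contrast the NEG suffix keeps its initial [t] throughout — that segment must be underlying.
The PL suffix is therefore /-da/ underlyingly, with post-vocalic devoicing: voiced stops become voiceless after a vowel.

/-da/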